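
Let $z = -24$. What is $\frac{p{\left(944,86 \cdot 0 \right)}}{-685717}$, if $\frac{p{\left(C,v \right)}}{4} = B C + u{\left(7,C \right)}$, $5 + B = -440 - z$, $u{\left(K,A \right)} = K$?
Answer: $\frac{1589668}{685717} \approx 2.3183$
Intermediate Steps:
$B = -421$ ($B = -5 - 416 = -421$)
$p{\left(C,v \right)} = 28 - 1684 C$ ($p{\left(C,v \right)} = 4 \left(- 421 C + 7\right) = 4 \left(7 - 421 C\right) = 28 - 1684 C$)
$\frac{p{\left(944,86 \cdot 0 \right)}}{-685717} = \frac{28 - 1589696}{-685717} = \left(28 - 1589696\right) \left(- \frac{1}{685717}\right) = \left(-1589668\right) \left(- \frac{1}{685717}\right) = \frac{1589668}{685717}$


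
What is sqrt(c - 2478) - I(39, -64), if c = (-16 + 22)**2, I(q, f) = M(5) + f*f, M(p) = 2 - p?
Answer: -4093 + I*sqrt(2442) ≈ -4093.0 + 49.417*I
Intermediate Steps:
I(q, f) = -3 + f**2 (I(q, f) = (2 - 1*5) + f*f = (2 - 5) + f**2 = -3 + f**2)
c = 36 (c = 6**2 = 36)
sqrt(c - 2478) - I(39, -64) = sqrt(36 - 2478) - (-3 + (-64)**2) = sqrt(-2442) - (-3 + 4096) = I*sqrt(2442) - 1*4093 = I*sqrt(2442) - 4093 = -4093 + I*sqrt(2442)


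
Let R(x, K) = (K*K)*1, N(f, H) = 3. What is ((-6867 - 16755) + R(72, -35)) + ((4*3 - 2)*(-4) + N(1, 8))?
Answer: -22434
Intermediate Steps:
R(x, K) = K**2 (R(x, K) = K**2*1 = K**2)
((-6867 - 16755) + R(72, -35)) + ((4*3 - 2)*(-4) + N(1, 8)) = ((-6867 - 16755) + (-35)**2) + ((4*3 - 2)*(-4) + 3) = (-23622 + 1225) + ((12 - 2)*(-4) + 3) = -22397 + (10*(-4) + 3) = -22397 + (-40 + 3) = -22397 - 37 = -22434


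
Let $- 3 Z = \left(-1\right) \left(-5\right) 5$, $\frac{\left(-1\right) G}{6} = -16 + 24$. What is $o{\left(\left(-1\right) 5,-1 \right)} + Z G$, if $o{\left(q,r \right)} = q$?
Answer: $395$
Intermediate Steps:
$G = -48$ ($G = - 6 \left(-16 + 24\right) = \left(-6\right) 8 = -48$)
$Z = - \frac{25}{3}$ ($Z = - \frac{\left(-1\right) \left(-5\right) 5}{3} = - \frac{5 \cdot 5}{3} = \left(- \frac{1}{3}\right) 25 = - \frac{25}{3} \approx -8.3333$)
$o{\left(\left(-1\right) 5,-1 \right)} + Z G = \left(-1\right) 5 - -400 = -5 + 400 = 395$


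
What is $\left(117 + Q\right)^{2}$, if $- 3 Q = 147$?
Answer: $4624$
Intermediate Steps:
$Q = -49$ ($Q = \left(- \frac{1}{3}\right) 147 = -49$)
$\left(117 + Q\right)^{2} = \left(117 - 49\right)^{2} = 68^{2} = 4624$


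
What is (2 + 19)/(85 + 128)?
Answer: 7/71 ≈ 0.098592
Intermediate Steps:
(2 + 19)/(85 + 128) = 21/213 = (1/213)*21 = 7/71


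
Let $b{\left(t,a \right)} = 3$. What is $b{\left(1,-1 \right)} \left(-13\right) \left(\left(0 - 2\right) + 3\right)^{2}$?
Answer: $-39$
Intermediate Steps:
$b{\left(1,-1 \right)} \left(-13\right) \left(\left(0 - 2\right) + 3\right)^{2} = 3 \left(-13\right) \left(\left(0 - 2\right) + 3\right)^{2} = - 39 \left(-2 + 3\right)^{2} = - 39 \cdot 1^{2} = \left(-39\right) 1 = -39$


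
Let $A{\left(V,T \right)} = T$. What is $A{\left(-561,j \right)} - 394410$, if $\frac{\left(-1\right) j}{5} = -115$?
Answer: $-393835$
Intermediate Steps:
$j = 575$ ($j = \left(-5\right) \left(-115\right) = 575$)
$A{\left(-561,j \right)} - 394410 = 575 - 394410 = -393835$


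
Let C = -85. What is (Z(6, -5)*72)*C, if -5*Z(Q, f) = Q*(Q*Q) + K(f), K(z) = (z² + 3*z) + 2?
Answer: 279072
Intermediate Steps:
K(z) = 2 + z² + 3*z
Z(Q, f) = -⅖ - 3*f/5 - Q³/5 - f²/5 (Z(Q, f) = -(Q*(Q*Q) + (2 + f² + 3*f))/5 = -(Q*Q² + (2 + f² + 3*f))/5 = -(Q³ + (2 + f² + 3*f))/5 = -(2 + Q³ + f² + 3*f)/5 = -⅖ - 3*f/5 - Q³/5 - f²/5)
(Z(6, -5)*72)*C = ((-⅖ - ⅗*(-5) - ⅕*6³ - ⅕*(-5)²)*72)*(-85) = ((-⅖ + 3 - ⅕*216 - ⅕*25)*72)*(-85) = ((-⅖ + 3 - 216/5 - 5)*72)*(-85) = -228/5*72*(-85) = -16416/5*(-85) = 279072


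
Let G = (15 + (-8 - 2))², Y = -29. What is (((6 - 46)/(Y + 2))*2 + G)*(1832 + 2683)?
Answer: 1136275/9 ≈ 1.2625e+5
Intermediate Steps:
G = 25 (G = (15 - 10)² = 5² = 25)
(((6 - 46)/(Y + 2))*2 + G)*(1832 + 2683) = (((6 - 46)/(-29 + 2))*2 + 25)*(1832 + 2683) = (-40/(-27)*2 + 25)*4515 = (-40*(-1/27)*2 + 25)*4515 = ((40/27)*2 + 25)*4515 = (80/27 + 25)*4515 = (755/27)*4515 = 1136275/9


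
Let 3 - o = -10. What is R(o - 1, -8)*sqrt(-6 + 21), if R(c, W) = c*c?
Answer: 144*sqrt(15) ≈ 557.71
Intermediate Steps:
o = 13 (o = 3 - 1*(-10) = 3 + 10 = 13)
R(c, W) = c**2
R(o - 1, -8)*sqrt(-6 + 21) = (13 - 1)**2*sqrt(-6 + 21) = 12**2*sqrt(15) = 144*sqrt(15)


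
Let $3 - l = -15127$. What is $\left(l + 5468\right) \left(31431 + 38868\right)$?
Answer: $1448018802$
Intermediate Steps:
$l = 15130$ ($l = 3 - -15127 = 3 + 15127 = 15130$)
$\left(l + 5468\right) \left(31431 + 38868\right) = \left(15130 + 5468\right) \left(31431 + 38868\right) = 20598 \cdot 70299 = 1448018802$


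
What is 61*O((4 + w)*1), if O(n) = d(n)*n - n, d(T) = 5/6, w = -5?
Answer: 61/6 ≈ 10.167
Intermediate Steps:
d(T) = ⅚ (d(T) = 5*(⅙) = ⅚)
O(n) = -n/6 (O(n) = 5*n/6 - n = -n/6)
61*O((4 + w)*1) = 61*(-(4 - 5)/6) = 61*(-(-1)/6) = 61*(-⅙*(-1)) = 61*(⅙) = 61/6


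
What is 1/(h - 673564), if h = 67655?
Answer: -1/605909 ≈ -1.6504e-6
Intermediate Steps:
1/(h - 673564) = 1/(67655 - 673564) = 1/(-605909) = -1/605909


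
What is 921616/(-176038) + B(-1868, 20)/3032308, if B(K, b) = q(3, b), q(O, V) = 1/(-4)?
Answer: -5589247227475/1067602871408 ≈ -5.2353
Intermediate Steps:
q(O, V) = -1/4
B(K, b) = -1/4
921616/(-176038) + B(-1868, 20)/3032308 = 921616/(-176038) - 1/4/3032308 = 921616*(-1/176038) - 1/4*1/3032308 = -460808/88019 - 1/12129232 = -5589247227475/1067602871408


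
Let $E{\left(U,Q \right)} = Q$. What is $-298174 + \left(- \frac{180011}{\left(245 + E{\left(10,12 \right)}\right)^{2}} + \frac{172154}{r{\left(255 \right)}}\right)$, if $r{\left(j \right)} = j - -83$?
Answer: $- \frac{3322647096980}{11162281} \approx -2.9767 \cdot 10^{5}$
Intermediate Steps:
$r{\left(j \right)} = 83 + j$ ($r{\left(j \right)} = j + 83 = 83 + j$)
$-298174 + \left(- \frac{180011}{\left(245 + E{\left(10,12 \right)}\right)^{2}} + \frac{172154}{r{\left(255 \right)}}\right) = -298174 + \left(- \frac{180011}{\left(245 + 12\right)^{2}} + \frac{172154}{83 + 255}\right) = -298174 + \left(- \frac{180011}{257^{2}} + \frac{172154}{338}\right) = -298174 + \left(- \frac{180011}{66049} + 172154 \cdot \frac{1}{338}\right) = -298174 + \left(\left(-180011\right) \frac{1}{66049} + \frac{86077}{169}\right) = -298174 + \left(- \frac{180011}{66049} + \frac{86077}{169}\right) = -298174 + \frac{5654877914}{11162281} = - \frac{3322647096980}{11162281}$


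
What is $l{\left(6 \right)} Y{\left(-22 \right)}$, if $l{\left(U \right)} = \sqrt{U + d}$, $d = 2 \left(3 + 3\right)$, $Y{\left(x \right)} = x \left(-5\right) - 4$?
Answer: $318 \sqrt{2} \approx 449.72$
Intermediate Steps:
$Y{\left(x \right)} = -4 - 5 x$ ($Y{\left(x \right)} = - 5 x - 4 = -4 - 5 x$)
$d = 12$ ($d = 2 \cdot 6 = 12$)
$l{\left(U \right)} = \sqrt{12 + U}$ ($l{\left(U \right)} = \sqrt{U + 12} = \sqrt{12 + U}$)
$l{\left(6 \right)} Y{\left(-22 \right)} = \sqrt{12 + 6} \left(-4 - -110\right) = \sqrt{18} \left(-4 + 110\right) = 3 \sqrt{2} \cdot 106 = 318 \sqrt{2}$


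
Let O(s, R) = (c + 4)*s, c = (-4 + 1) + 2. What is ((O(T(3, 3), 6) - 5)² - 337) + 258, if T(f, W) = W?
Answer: -63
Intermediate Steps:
c = -1 (c = -3 + 2 = -1)
O(s, R) = 3*s (O(s, R) = (-1 + 4)*s = 3*s)
((O(T(3, 3), 6) - 5)² - 337) + 258 = ((3*3 - 5)² - 337) + 258 = ((9 - 5)² - 337) + 258 = (4² - 337) + 258 = (16 - 337) + 258 = -321 + 258 = -63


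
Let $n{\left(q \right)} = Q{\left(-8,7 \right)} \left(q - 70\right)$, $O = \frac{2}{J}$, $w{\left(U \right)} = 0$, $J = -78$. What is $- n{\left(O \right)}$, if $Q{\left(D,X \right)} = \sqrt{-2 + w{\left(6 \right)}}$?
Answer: $\frac{2731 i \sqrt{2}}{39} \approx 99.031 i$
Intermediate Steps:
$O = - \frac{1}{39}$ ($O = \frac{2}{-78} = 2 \left(- \frac{1}{78}\right) = - \frac{1}{39} \approx -0.025641$)
$Q{\left(D,X \right)} = i \sqrt{2}$ ($Q{\left(D,X \right)} = \sqrt{-2 + 0} = \sqrt{-2} = i \sqrt{2}$)
$n{\left(q \right)} = i \sqrt{2} \left(-70 + q\right)$ ($n{\left(q \right)} = i \sqrt{2} \left(q - 70\right) = i \sqrt{2} \left(-70 + q\right)$)
$- n{\left(O \right)} = - i \sqrt{2} \left(-70 - \frac{1}{39}\right) = - \frac{i \sqrt{2} \left(-2731\right)}{39} = - \frac{\left(-2731\right) i \sqrt{2}}{39} = \frac{2731 i \sqrt{2}}{39}$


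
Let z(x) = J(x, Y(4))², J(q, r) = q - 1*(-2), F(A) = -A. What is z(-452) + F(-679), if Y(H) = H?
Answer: 203179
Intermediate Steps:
J(q, r) = 2 + q (J(q, r) = q + 2 = 2 + q)
z(x) = (2 + x)²
z(-452) + F(-679) = (2 - 452)² - 1*(-679) = (-450)² + 679 = 202500 + 679 = 203179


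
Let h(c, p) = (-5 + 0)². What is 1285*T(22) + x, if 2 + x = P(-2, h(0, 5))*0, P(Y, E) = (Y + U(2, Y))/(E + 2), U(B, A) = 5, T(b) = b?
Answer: 28268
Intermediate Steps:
h(c, p) = 25 (h(c, p) = (-5)² = 25)
P(Y, E) = (5 + Y)/(2 + E) (P(Y, E) = (Y + 5)/(E + 2) = (5 + Y)/(2 + E))
x = -2 (x = -2 + ((5 - 2)/(2 + 25))*0 = -2 + (3/27)*0 = -2 + ((1/27)*3)*0 = -2 + (⅑)*0 = -2 + 0 = -2)
1285*T(22) + x = 1285*22 - 2 = 28270 - 2 = 28268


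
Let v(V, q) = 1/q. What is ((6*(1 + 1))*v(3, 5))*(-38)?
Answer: -456/5 ≈ -91.200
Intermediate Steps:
((6*(1 + 1))*v(3, 5))*(-38) = ((6*(1 + 1))/5)*(-38) = ((6*2)*(1/5))*(-38) = (12*(1/5))*(-38) = (12/5)*(-38) = -456/5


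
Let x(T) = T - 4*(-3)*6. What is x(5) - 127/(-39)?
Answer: 3130/39 ≈ 80.256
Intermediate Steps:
x(T) = 72 + T (x(T) = T + 12*6 = T + 72 = 72 + T)
x(5) - 127/(-39) = (72 + 5) - 127/(-39) = 77 - 1/39*(-127) = 77 + 127/39 = 3130/39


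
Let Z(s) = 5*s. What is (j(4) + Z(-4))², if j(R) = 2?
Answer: 324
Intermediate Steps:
(j(4) + Z(-4))² = (2 + 5*(-4))² = (2 - 20)² = (-18)² = 324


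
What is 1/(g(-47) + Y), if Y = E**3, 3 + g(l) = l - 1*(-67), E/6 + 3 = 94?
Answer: 1/162771353 ≈ 6.1436e-9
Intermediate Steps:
E = 546 (E = -18 + 6*94 = -18 + 564 = 546)
g(l) = 64 + l (g(l) = -3 + (l - 1*(-67)) = -3 + (l + 67) = -3 + (67 + l) = 64 + l)
Y = 162771336 (Y = 546**3 = 162771336)
1/(g(-47) + Y) = 1/((64 - 47) + 162771336) = 1/(17 + 162771336) = 1/162771353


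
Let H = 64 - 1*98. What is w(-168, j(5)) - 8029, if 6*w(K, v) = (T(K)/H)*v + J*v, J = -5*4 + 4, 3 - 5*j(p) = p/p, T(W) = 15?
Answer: -4095349/510 ≈ -8030.1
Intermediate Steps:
H = -34 (H = 64 - 98 = -34)
j(p) = ⅖ (j(p) = ⅗ - p/(5*p) = ⅗ - ⅕*1 = ⅗ - ⅕ = ⅖)
J = -16 (J = -20 + 4 = -16)
w(K, v) = -559*v/204 (w(K, v) = ((15/(-34))*v - 16*v)/6 = ((15*(-1/34))*v - 16*v)/6 = (-15*v/34 - 16*v)/6 = (-559*v/34)/6 = -559*v/204)
w(-168, j(5)) - 8029 = -559/204*⅖ - 8029 = -559/510 - 8029 = -4095349/510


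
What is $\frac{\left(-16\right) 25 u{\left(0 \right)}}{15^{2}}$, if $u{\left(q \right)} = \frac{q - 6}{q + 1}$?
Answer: $\frac{32}{3} \approx 10.667$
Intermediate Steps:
$u{\left(q \right)} = \frac{-6 + q}{1 + q}$
$\frac{\left(-16\right) 25 u{\left(0 \right)}}{15^{2}} = \frac{\left(-16\right) 25 \frac{-6 + 0}{1 + 0}}{15^{2}} = \frac{\left(-400\right) 1^{-1} \left(-6\right)}{225} = - 400 \cdot 1 \left(-6\right) \frac{1}{225} = \left(-400\right) \left(-6\right) \frac{1}{225} = 2400 \cdot \frac{1}{225} = \frac{32}{3}$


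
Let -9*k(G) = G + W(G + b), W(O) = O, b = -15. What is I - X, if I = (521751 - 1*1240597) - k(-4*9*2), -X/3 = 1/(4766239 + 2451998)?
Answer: -5188928316686/7218237 ≈ -7.1886e+5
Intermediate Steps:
X = -1/2406079 (X = -3/(4766239 + 2451998) = -3/7218237 = -3*1/7218237 = -1/2406079 ≈ -4.1561e-7)
k(G) = 5/3 - 2*G/9 (k(G) = -(G + (G - 15))/9 = -(G + (-15 + G))/9 = -(-15 + 2*G)/9 = 5/3 - 2*G/9)
I = -2156591/3 (I = (521751 - 1*1240597) - (5/3 - 2*(-4*9)*2/9) = (521751 - 1240597) - (5/3 - (-8)*2) = -718846 - (5/3 - 2/9*(-72)) = -718846 - (5/3 + 16) = -718846 - 1*53/3 = -718846 - 53/3 = -2156591/3 ≈ -7.1886e+5)
I - X = -2156591/3 - 1*(-1/2406079) = -2156591/3 + 1/2406079 = -5188928316686/7218237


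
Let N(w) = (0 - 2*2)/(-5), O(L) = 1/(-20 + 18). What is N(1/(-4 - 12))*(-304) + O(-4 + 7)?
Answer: -2437/10 ≈ -243.70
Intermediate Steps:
O(L) = -1/2 (O(L) = 1/(-2) = -1/2)
N(w) = 4/5 (N(w) = (0 - 4)*(-1/5) = -4*(-1/5) = 4/5)
N(1/(-4 - 12))*(-304) + O(-4 + 7) = (4/5)*(-304) - 1/2 = -1216/5 - 1/2 = -2437/10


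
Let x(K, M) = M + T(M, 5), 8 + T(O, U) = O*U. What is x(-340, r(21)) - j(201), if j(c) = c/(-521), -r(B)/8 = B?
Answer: -529135/521 ≈ -1015.6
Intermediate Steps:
T(O, U) = -8 + O*U
r(B) = -8*B
j(c) = -c/521 (j(c) = c*(-1/521) = -c/521)
x(K, M) = -8 + 6*M (x(K, M) = M + (-8 + M*5) = M + (-8 + 5*M) = -8 + 6*M)
x(-340, r(21)) - j(201) = (-8 + 6*(-8*21)) - (-1)*201/521 = (-8 + 6*(-168)) - 1*(-201/521) = (-8 - 1008) + 201/521 = -1016 + 201/521 = -529135/521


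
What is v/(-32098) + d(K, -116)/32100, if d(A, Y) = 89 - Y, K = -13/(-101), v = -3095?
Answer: 10592959/103034580 ≈ 0.10281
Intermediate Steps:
K = 13/101 (K = -13*(-1/101) = 13/101 ≈ 0.12871)
v/(-32098) + d(K, -116)/32100 = -3095/(-32098) + (89 - 1*(-116))/32100 = -3095*(-1/32098) + (89 + 116)*(1/32100) = 3095/32098 + 205*(1/32100) = 3095/32098 + 41/6420 = 10592959/103034580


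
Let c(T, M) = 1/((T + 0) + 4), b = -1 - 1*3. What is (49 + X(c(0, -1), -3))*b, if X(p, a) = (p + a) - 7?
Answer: -157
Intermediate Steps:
b = -4 (b = -1 - 3 = -4)
c(T, M) = 1/(4 + T) (c(T, M) = 1/(T + 4) = 1/(4 + T))
X(p, a) = -7 + a + p (X(p, a) = (a + p) - 7 = -7 + a + p)
(49 + X(c(0, -1), -3))*b = (49 + (-7 - 3 + 1/(4 + 0)))*(-4) = (49 + (-7 - 3 + 1/4))*(-4) = (49 - 39/4)*(-4) = (157/4)*(-4) = -157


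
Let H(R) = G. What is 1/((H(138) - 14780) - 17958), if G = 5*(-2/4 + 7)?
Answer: -2/65411 ≈ -3.0576e-5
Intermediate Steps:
G = 65/2 (G = 5*(-2*¼ + 7) = 5*(-½ + 7) = 5*(13/2) = 65/2 ≈ 32.500)
H(R) = 65/2
1/((H(138) - 14780) - 17958) = 1/((65/2 - 14780) - 17958) = 1/(-29495/2 - 17958) = 1/(-65411/2) = -2/65411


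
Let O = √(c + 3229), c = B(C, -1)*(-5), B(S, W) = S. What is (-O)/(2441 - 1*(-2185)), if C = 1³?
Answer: -√806/2313 ≈ -0.012274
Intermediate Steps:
C = 1
c = -5 (c = 1*(-5) = -5)
O = 2*√806 (O = √(-5 + 3229) = √3224 = 2*√806 ≈ 56.780)
(-O)/(2441 - 1*(-2185)) = (-2*√806)/(2441 - 1*(-2185)) = (-2*√806)/(2441 + 2185) = -2*√806/4626 = -2*√806*(1/4626) = -√806/2313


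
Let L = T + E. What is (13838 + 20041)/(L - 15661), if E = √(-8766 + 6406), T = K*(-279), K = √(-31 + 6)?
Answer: -33879/(15661 + 1395*I - 2*I*√590) ≈ -2.1474 + 0.18462*I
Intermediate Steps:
K = 5*I (K = √(-25) = 5*I ≈ 5.0*I)
T = -1395*I (T = (5*I)*(-279) = -1395*I ≈ -1395.0*I)
E = 2*I*√590 (E = √(-2360) = 2*I*√590 ≈ 48.58*I)
L = -1395*I + 2*I*√590 ≈ -1346.4*I
(13838 + 20041)/(L - 15661) = (13838 + 20041)/(I*(-1395 + 2*√590) - 15661) = 33879/(-15661 + I*(-1395 + 2*√590))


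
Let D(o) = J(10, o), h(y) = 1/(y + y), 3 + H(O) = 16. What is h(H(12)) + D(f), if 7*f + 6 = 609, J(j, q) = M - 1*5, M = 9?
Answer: 105/26 ≈ 4.0385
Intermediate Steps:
H(O) = 13 (H(O) = -3 + 16 = 13)
J(j, q) = 4 (J(j, q) = 9 - 1*5 = 9 - 5 = 4)
h(y) = 1/(2*y)
f = 603/7 (f = -6/7 + (⅐)*609 = -6/7 + 87 = 603/7 ≈ 86.143)
D(o) = 4
h(H(12)) + D(f) = (½)/13 + 4 = (½)*(1/13) + 4 = 1/26 + 4 = 105/26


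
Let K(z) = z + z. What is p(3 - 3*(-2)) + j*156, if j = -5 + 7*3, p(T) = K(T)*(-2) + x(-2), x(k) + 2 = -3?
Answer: 2455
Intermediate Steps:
x(k) = -5 (x(k) = -2 - 3 = -5)
K(z) = 2*z
p(T) = -5 - 4*T (p(T) = (2*T)*(-2) - 5 = -4*T - 5 = -5 - 4*T)
j = 16 (j = -5 + 21 = 16)
p(3 - 3*(-2)) + j*156 = (-5 - 4*(3 - 3*(-2))) + 16*156 = (-5 - 4*(3 + 6)) + 2496 = (-5 - 4*9) + 2496 = (-5 - 36) + 2496 = -41 + 2496 = 2455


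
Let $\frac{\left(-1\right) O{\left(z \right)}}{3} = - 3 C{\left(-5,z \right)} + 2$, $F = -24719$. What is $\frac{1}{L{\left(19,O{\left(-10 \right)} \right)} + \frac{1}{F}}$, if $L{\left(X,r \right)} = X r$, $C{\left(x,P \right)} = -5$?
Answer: $- \frac{24719}{23952712} \approx -0.001032$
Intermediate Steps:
$O{\left(z \right)} = -51$ ($O{\left(z \right)} = - 3 \left(\left(-3\right) \left(-5\right) + 2\right) = - 3 \left(15 + 2\right) = \left(-3\right) 17 = -51$)
$\frac{1}{L{\left(19,O{\left(-10 \right)} \right)} + \frac{1}{F}} = \frac{1}{19 \left(-51\right) + \frac{1}{-24719}} = \frac{1}{-969 - \frac{1}{24719}} = \frac{1}{- \frac{23952712}{24719}} = - \frac{24719}{23952712}$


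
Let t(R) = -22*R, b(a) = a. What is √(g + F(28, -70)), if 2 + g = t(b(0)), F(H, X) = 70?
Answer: 2*√17 ≈ 8.2462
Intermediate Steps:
g = -2 (g = -2 - 22*0 = -2 + 0 = -2)
√(g + F(28, -70)) = √(-2 + 70) = √68 = 2*√17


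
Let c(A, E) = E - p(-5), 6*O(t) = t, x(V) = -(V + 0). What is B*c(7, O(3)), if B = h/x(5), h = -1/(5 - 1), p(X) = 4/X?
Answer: 13/200 ≈ 0.065000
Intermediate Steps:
x(V) = -V
h = -¼ (h = -1/4 = -1*¼ = -¼ ≈ -0.25000)
O(t) = t/6
c(A, E) = ⅘ + E (c(A, E) = E - 4/(-5) = E - 4*(-1)/5 = E - 1*(-⅘) = E + ⅘ = ⅘ + E)
B = 1/20 (B = -1/(4*((-1*5))) = -¼/(-5) = -¼*(-⅕) = 1/20 ≈ 0.050000)
B*c(7, O(3)) = (⅘ + (⅙)*3)/20 = (⅘ + ½)/20 = (1/20)*(13/10) = 13/200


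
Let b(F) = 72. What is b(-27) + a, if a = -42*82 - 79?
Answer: -3451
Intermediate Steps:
a = -3523 (a = -3444 - 79 = -3523)
b(-27) + a = 72 - 3523 = -3451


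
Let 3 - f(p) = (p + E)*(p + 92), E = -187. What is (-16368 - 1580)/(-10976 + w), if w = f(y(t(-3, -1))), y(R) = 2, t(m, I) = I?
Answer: -17948/6417 ≈ -2.7969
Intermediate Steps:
f(p) = 3 - (-187 + p)*(92 + p) (f(p) = 3 - (p - 187)*(p + 92) = 3 - (-187 + p)*(92 + p))
w = 17393 (w = 17207 - 1*2**2 + 95*2 = 17207 - 1*4 + 190 = 17207 - 4 + 190 = 17393)
(-16368 - 1580)/(-10976 + w) = (-16368 - 1580)/(-10976 + 17393) = -17948/6417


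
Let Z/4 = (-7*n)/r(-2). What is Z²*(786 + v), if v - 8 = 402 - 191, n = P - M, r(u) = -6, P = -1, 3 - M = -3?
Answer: 3217340/3 ≈ 1.0724e+6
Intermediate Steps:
M = 6 (M = 3 - 1*(-3) = 3 + 3 = 6)
n = -7 (n = -1 - 1*6 = -1 - 6 = -7)
v = 219 (v = 8 + (402 - 191) = 8 + 211 = 219)
Z = -98/3 (Z = 4*(-7*(-7)/(-6)) = 4*(49*(-⅙)) = 4*(-49/6) = -98/3 ≈ -32.667)
Z²*(786 + v) = (-98/3)²*(786 + 219) = (9604/9)*1005 = 3217340/3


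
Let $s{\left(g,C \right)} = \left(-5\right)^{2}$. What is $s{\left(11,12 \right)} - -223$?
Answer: $248$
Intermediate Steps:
$s{\left(g,C \right)} = 25$
$s{\left(11,12 \right)} - -223 = 25 - -223 = 25 + 223 = 248$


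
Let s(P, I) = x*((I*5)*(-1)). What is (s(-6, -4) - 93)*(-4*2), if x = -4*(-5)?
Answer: -2456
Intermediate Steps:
x = 20
s(P, I) = -100*I (s(P, I) = 20*((I*5)*(-1)) = 20*((5*I)*(-1)) = 20*(-5*I) = -100*I)
(s(-6, -4) - 93)*(-4*2) = (-100*(-4) - 93)*(-4*2) = (400 - 93)*(-8) = 307*(-8) = -2456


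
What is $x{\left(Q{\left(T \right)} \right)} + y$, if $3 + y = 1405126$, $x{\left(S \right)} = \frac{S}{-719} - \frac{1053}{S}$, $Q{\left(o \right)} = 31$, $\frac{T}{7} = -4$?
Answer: $\frac{31318028479}{22289} \approx 1.4051 \cdot 10^{6}$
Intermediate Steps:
$T = -28$ ($T = 7 \left(-4\right) = -28$)
$x{\left(S \right)} = - \frac{1053}{S} - \frac{S}{719}$ ($x{\left(S \right)} = S \left(- \frac{1}{719}\right) - \frac{1053}{S} = - \frac{S}{719} - \frac{1053}{S} = - \frac{1053}{S} - \frac{S}{719}$)
$y = 1405123$ ($y = -3 + 1405126 = 1405123$)
$x{\left(Q{\left(T \right)} \right)} + y = \left(- \frac{1053}{31} - \frac{31}{719}\right) + 1405123 = - \frac{758068}{22289} + 1405123 = \frac{31318028479}{22289}$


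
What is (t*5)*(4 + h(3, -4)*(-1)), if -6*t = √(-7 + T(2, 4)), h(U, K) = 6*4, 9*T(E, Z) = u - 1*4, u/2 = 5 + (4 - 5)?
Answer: 50*I*√59/9 ≈ 42.673*I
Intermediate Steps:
u = 8 (u = 2*(5 + (4 - 5)) = 2*(5 - 1) = 2*4 = 8)
T(E, Z) = 4/9 (T(E, Z) = (8 - 1*4)/9 = (8 - 4)/9 = (⅑)*4 = 4/9)
h(U, K) = 24
t = -I*√59/18 (t = -√(-7 + 4/9)/6 = -I*√59/18 ≈ -0.42673*I)
(t*5)*(4 + h(3, -4)*(-1)) = (-I*√59/18*5)*(4 + 24*(-1)) = (-5*I*√59/18)*(4 - 24) = -5*I*√59/18*(-20) = 50*I*√59/9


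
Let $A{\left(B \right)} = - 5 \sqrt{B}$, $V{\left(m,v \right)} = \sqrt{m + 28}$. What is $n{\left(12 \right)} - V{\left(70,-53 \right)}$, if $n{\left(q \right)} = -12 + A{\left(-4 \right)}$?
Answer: $-12 - 10 i - 7 \sqrt{2} \approx -21.9 - 10.0 i$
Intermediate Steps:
$V{\left(m,v \right)} = \sqrt{28 + m}$
$n{\left(q \right)} = -12 - 10 i$ ($n{\left(q \right)} = -12 - 5 \sqrt{-4} = -12 - 5 \cdot 2 i = -12 - 10 i$)
$n{\left(12 \right)} - V{\left(70,-53 \right)} = \left(-12 - 10 i\right) - \sqrt{28 + 70} = \left(-12 - 10 i\right) - \sqrt{98} = \left(-12 - 10 i\right) - 7 \sqrt{2} = -12 - 10 i - 7 \sqrt{2}$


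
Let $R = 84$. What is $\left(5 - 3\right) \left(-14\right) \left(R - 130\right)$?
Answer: $1288$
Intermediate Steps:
$\left(5 - 3\right) \left(-14\right) \left(R - 130\right) = \left(5 - 3\right) \left(-14\right) \left(84 - 130\right) = 2 \left(-14\right) \left(-46\right) = \left(-28\right) \left(-46\right) = 1288$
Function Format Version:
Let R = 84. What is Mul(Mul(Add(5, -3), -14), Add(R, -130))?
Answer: 1288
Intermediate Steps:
Mul(Mul(Add(5, -3), -14), Add(R, -130)) = Mul(Mul(Add(5, -3), -14), Add(84, -130)) = Mul(Mul(2, -14), -46) = Mul(-28, -46) = 1288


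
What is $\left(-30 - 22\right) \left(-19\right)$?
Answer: $988$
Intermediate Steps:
$\left(-30 - 22\right) \left(-19\right) = \left(-52\right) \left(-19\right) = 988$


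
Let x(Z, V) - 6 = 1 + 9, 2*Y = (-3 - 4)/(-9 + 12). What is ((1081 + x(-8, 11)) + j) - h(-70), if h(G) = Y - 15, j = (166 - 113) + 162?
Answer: 7969/6 ≈ 1328.2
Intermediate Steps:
Y = -7/6 (Y = ((-3 - 4)/(-9 + 12))/2 = (-7/3)/2 = (-7*⅓)/2 = (½)*(-7/3) = -7/6 ≈ -1.1667)
x(Z, V) = 16 (x(Z, V) = 6 + (1 + 9) = 6 + 10 = 16)
j = 215 (j = 53 + 162 = 215)
h(G) = -97/6 (h(G) = -7/6 - 15 = -97/6)
((1081 + x(-8, 11)) + j) - h(-70) = ((1081 + 16) + 215) - 1*(-97/6) = (1097 + 215) + 97/6 = 1312 + 97/6 = 7969/6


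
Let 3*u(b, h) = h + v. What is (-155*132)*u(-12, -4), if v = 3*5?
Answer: -75020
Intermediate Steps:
v = 15
u(b, h) = 5 + h/3 (u(b, h) = (h + 15)/3 = (15 + h)/3 = 5 + h/3)
(-155*132)*u(-12, -4) = (-155*132)*(5 + (1/3)*(-4)) = -20460*(5 - 4/3) = -20460*11/3 = -75020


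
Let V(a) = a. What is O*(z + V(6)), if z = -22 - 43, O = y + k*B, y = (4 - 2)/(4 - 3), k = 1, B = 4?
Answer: -354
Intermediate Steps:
y = 2 (y = 2/1 = 2*1 = 2)
O = 6 (O = 2 + 1*4 = 2 + 4 = 6)
z = -65
O*(z + V(6)) = 6*(-65 + 6) = 6*(-59) = -354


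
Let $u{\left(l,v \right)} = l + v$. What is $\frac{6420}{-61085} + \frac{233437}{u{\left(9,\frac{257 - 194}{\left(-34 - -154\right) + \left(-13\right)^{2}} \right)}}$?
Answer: $\frac{824195630005}{32546088} \approx 25324.0$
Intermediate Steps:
$\frac{6420}{-61085} + \frac{233437}{u{\left(9,\frac{257 - 194}{\left(-34 - -154\right) + \left(-13\right)^{2}} \right)}} = \frac{6420}{-61085} + \frac{233437}{9 + \frac{257 - 194}{\left(-34 - -154\right) + \left(-13\right)^{2}}} = 6420 \left(- \frac{1}{61085}\right) + \frac{233437}{9 + \frac{63}{\left(-34 + 154\right) + 169}} = - \frac{1284}{12217} + \frac{233437}{9 + \frac{63}{120 + 169}} = - \frac{1284}{12217} + \frac{233437}{9 + \frac{63}{289}} = - \frac{1284}{12217} + \frac{233437}{\frac{2664}{289}} = - \frac{1284}{12217} + 233437 \cdot \frac{289}{2664} = - \frac{1284}{12217} + \frac{67463293}{2664} = \frac{824195630005}{32546088}$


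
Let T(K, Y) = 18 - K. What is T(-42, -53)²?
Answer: 3600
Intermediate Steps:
T(-42, -53)² = (18 - 1*(-42))² = (18 + 42)² = 60² = 3600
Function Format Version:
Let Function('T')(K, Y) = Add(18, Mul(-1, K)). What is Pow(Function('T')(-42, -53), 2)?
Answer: 3600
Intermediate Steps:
Pow(Function('T')(-42, -53), 2) = Pow(Add(18, Mul(-1, -42)), 2) = Pow(Add(18, 42), 2) = Pow(60, 2) = 3600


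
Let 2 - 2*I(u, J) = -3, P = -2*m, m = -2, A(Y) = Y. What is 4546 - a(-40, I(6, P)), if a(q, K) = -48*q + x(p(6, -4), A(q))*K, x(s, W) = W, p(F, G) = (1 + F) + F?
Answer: 2726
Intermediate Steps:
p(F, G) = 1 + 2*F
P = 4 (P = -2*(-2) = 4)
I(u, J) = 5/2 (I(u, J) = 1 - ½*(-3) = 1 + 3/2 = 5/2)
a(q, K) = -48*q + K*q (a(q, K) = -48*q + q*K = -48*q + K*q)
4546 - a(-40, I(6, P)) = 4546 - (-40)*(-48 + 5/2) = 4546 - (-40)*(-91)/2 = 4546 - 1*1820 = 4546 - 1820 = 2726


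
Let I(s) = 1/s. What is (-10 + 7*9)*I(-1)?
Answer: -53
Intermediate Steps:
I(s) = 1/s
(-10 + 7*9)*I(-1) = (-10 + 7*9)/(-1) = (-10 + 63)*(-1) = 53*(-1) = -53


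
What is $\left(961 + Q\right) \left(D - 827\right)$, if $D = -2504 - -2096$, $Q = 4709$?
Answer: $-7002450$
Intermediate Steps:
$D = -408$ ($D = -2504 + 2096 = -408$)
$\left(961 + Q\right) \left(D - 827\right) = \left(961 + 4709\right) \left(-408 - 827\right) = 5670 \left(-1235\right) = -7002450$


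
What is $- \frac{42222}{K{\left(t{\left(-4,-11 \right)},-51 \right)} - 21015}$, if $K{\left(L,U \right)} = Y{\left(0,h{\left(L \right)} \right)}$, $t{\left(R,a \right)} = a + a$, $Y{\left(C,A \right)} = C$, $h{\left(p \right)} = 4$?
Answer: $\frac{14074}{7005} \approx 2.0091$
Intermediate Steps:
$t{\left(R,a \right)} = 2 a$
$K{\left(L,U \right)} = 0$
$- \frac{42222}{K{\left(t{\left(-4,-11 \right)},-51 \right)} - 21015} = - \frac{42222}{0 - 21015} = - \frac{42222}{-21015} = \left(-42222\right) \left(- \frac{1}{21015}\right) = \frac{14074}{7005}$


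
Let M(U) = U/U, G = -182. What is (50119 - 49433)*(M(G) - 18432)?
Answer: -12643666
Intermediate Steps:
M(U) = 1
(50119 - 49433)*(M(G) - 18432) = (50119 - 49433)*(1 - 18432) = 686*(-18431) = -12643666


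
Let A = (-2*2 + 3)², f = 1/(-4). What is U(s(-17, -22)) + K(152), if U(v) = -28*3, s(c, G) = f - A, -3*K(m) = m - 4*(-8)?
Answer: -436/3 ≈ -145.33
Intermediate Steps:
f = -¼ ≈ -0.25000
K(m) = -32/3 - m/3 (K(m) = -(m - 4*(-8))/3 = -(m + 32)/3 = -(32 + m)/3 = -32/3 - m/3)
A = 1 (A = (-4 + 3)² = (-1)² = 1)
s(c, G) = -5/4 (s(c, G) = -¼ - 1*1 = -¼ - 1 = -5/4)
U(v) = -84
U(s(-17, -22)) + K(152) = -84 + (-32/3 - ⅓*152) = -84 + (-32/3 - 152/3) = -84 - 184/3 = -436/3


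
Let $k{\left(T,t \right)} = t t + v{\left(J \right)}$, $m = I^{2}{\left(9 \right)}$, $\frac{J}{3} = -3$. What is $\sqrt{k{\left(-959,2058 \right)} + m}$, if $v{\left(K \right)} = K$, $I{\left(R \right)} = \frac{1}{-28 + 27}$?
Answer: $2 \sqrt{1058839} \approx 2058.0$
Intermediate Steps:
$I{\left(R \right)} = -1$ ($I{\left(R \right)} = \frac{1}{-1} = -1$)
$J = -9$ ($J = 3 \left(-3\right) = -9$)
$m = 1$ ($m = \left(-1\right)^{2} = 1$)
$k{\left(T,t \right)} = -9 + t^{2}$ ($k{\left(T,t \right)} = t t - 9 = t^{2} - 9 = -9 + t^{2}$)
$\sqrt{k{\left(-959,2058 \right)} + m} = \sqrt{\left(-9 + 2058^{2}\right) + 1} = \sqrt{\left(-9 + 4235364\right) + 1} = \sqrt{4235355 + 1} = \sqrt{4235356} = 2 \sqrt{1058839}$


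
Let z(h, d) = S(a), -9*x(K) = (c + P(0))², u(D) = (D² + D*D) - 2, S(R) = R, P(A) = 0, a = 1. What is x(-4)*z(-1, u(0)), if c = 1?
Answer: -⅑ ≈ -0.11111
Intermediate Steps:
u(D) = -2 + 2*D² (u(D) = (D² + D²) - 2 = 2*D² - 2 = -2 + 2*D²)
x(K) = -⅑ (x(K) = -(1 + 0)²/9 = -⅑*1² = -⅑*1 = -⅑)
z(h, d) = 1
x(-4)*z(-1, u(0)) = -⅑*1 = -⅑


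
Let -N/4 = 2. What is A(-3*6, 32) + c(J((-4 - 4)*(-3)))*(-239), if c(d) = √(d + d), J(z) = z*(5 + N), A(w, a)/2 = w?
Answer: -36 - 2868*I ≈ -36.0 - 2868.0*I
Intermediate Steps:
N = -8 (N = -4*2 = -8)
A(w, a) = 2*w
J(z) = -3*z (J(z) = z*(5 - 8) = z*(-3) = -3*z)
c(d) = √2*√d (c(d) = √(2*d) = √2*√d)
A(-3*6, 32) + c(J((-4 - 4)*(-3)))*(-239) = 2*(-3*6) + (√2*√(-3*(-4 - 4)*(-3)))*(-239) = 2*(-18) + (√2*√(-(-24)*(-3)))*(-239) = -36 + (√2*√(-3*24))*(-239) = -36 + (√2*√(-72))*(-239) = -36 + (√2*(6*I*√2))*(-239) = -36 + (12*I)*(-239) = -36 - 2868*I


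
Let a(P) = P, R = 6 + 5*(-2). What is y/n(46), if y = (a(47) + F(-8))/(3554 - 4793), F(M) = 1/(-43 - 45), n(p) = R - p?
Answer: 827/1090320 ≈ 0.00075849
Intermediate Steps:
R = -4 (R = 6 - 10 = -4)
n(p) = -4 - p
F(M) = -1/88 (F(M) = 1/(-88) = -1/88)
y = -4135/109032 (y = (47 - 1/88)/(3554 - 4793) = (4135/88)/(-1239) = (4135/88)*(-1/1239) = -4135/109032 ≈ -0.037925)
y/n(46) = -4135/(109032*(-4 - 1*46)) = -4135/(109032*(-4 - 46)) = -4135/109032/(-50) = -4135/109032*(-1/50) = 827/1090320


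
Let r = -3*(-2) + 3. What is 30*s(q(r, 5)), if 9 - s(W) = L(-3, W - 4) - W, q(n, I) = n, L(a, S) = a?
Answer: 630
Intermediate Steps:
r = 9 (r = 6 + 3 = 9)
s(W) = 12 + W (s(W) = 9 - (-3 - W) = 9 + (3 + W) = 12 + W)
30*s(q(r, 5)) = 30*(12 + 9) = 30*21 = 630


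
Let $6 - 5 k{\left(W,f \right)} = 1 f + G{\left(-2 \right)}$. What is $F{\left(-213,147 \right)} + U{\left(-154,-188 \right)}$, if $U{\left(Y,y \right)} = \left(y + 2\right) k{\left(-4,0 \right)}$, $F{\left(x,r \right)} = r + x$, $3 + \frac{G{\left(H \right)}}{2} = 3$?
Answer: $- \frac{1446}{5} \approx -289.2$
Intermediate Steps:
$G{\left(H \right)} = 0$ ($G{\left(H \right)} = -6 + 2 \cdot 3 = -6 + 6 = 0$)
$k{\left(W,f \right)} = \frac{6}{5} - \frac{f}{5}$ ($k{\left(W,f \right)} = \frac{6}{5} - \frac{1 f + 0}{5} = \frac{6}{5} - \frac{f + 0}{5} = \frac{6}{5} - \frac{f}{5}$)
$U{\left(Y,y \right)} = \frac{12}{5} + \frac{6 y}{5}$ ($U{\left(Y,y \right)} = \left(y + 2\right) \left(\frac{6}{5} - 0\right) = \left(2 + y\right) \left(\frac{6}{5} + 0\right) = \left(2 + y\right) \frac{6}{5} = \frac{12}{5} + \frac{6 y}{5}$)
$F{\left(-213,147 \right)} + U{\left(-154,-188 \right)} = \left(147 - 213\right) + \left(\frac{12}{5} + \frac{6}{5} \left(-188\right)\right) = -66 + \left(\frac{12}{5} - \frac{1128}{5}\right) = -66 - \frac{1116}{5} = - \frac{1446}{5}$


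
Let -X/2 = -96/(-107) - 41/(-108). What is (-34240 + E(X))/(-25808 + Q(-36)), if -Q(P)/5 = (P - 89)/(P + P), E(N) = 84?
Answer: 2459232/1858801 ≈ 1.3230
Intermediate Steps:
X = -14755/5778 (X = -2*(-96/(-107) - 41/(-108)) = -2*(-96*(-1/107) - 41*(-1/108)) = -2*(96/107 + 41/108) = -2*14755/11556 = -14755/5778 ≈ -2.5536)
Q(P) = -5*(-89 + P)/(2*P) (Q(P) = -5*(P - 89)/(P + P) = -5*(-89 + P)/(2*P))
(-34240 + E(X))/(-25808 + Q(-36)) = (-34240 + 84)/(-25808 + (5/2)*(89 - 1*(-36))/(-36)) = -34156/(-25808 + (5/2)*(-1/36)*(89 + 36)) = -34156/(-25808 + (5/2)*(-1/36)*125) = -34156/(-25808 - 625/72) = -34156/(-1858801/72) = -34156*(-72/1858801) = 2459232/1858801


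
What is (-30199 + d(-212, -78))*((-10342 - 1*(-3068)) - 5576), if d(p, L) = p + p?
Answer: 393505550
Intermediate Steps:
d(p, L) = 2*p
(-30199 + d(-212, -78))*((-10342 - 1*(-3068)) - 5576) = (-30199 + 2*(-212))*((-10342 - 1*(-3068)) - 5576) = (-30199 - 424)*((-10342 + 3068) - 5576) = -30623*(-7274 - 5576) = -30623*(-12850) = 393505550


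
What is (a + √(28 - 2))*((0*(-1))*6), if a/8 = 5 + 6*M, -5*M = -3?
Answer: 0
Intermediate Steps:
M = ⅗ (M = -⅕*(-3) = ⅗ ≈ 0.60000)
a = 344/5 (a = 8*(5 + 6*(⅗)) = 8*(5 + 18/5) = 8*(43/5) = 344/5 ≈ 68.800)
(a + √(28 - 2))*((0*(-1))*6) = (344/5 + √(28 - 2))*((0*(-1))*6) = (344/5 + √26)*(0*6) = (344/5 + √26)*0 = 0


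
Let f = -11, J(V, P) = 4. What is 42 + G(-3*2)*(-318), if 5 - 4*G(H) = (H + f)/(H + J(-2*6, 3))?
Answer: 1281/4 ≈ 320.25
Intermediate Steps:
G(H) = 5/4 - (-11 + H)/(4*(4 + H)) (G(H) = 5/4 - (H - 11)/(4*(H + 4)) = 5/4 - (-11 + H)/(4*(4 + H)))
42 + G(-3*2)*(-318) = 42 + ((31/4 - 3*2)/(4 - 3*2))*(-318) = 42 + ((31/4 - 6)/(4 - 6))*(-318) = 42 + ((7/4)/(-2))*(-318) = 42 - ½*7/4*(-318) = 42 - 7/8*(-318) = 42 + 1113/4 = 1281/4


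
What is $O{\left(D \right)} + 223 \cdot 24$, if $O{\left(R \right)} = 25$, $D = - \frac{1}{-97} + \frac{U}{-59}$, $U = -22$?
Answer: $5377$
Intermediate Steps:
$D = \frac{2193}{5723}$ ($D = - \frac{1}{-97} - \frac{22}{-59} = \left(-1\right) \left(- \frac{1}{97}\right) - - \frac{22}{59} = \frac{1}{97} + \frac{22}{59} = \frac{2193}{5723} \approx 0.38319$)
$O{\left(D \right)} + 223 \cdot 24 = 25 + 223 \cdot 24 = 25 + 5352 = 5377$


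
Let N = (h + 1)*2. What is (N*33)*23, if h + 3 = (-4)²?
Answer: 21252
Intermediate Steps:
h = 13 (h = -3 + (-4)² = -3 + 16 = 13)
N = 28 (N = (13 + 1)*2 = 14*2 = 28)
(N*33)*23 = (28*33)*23 = 924*23 = 21252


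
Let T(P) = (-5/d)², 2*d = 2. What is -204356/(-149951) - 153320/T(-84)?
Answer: -4597075684/749755 ≈ -6131.4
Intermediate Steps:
d = 1 (d = (½)*2 = 1)
T(P) = 25 (T(P) = (-5/1)² = (-5*1)² = (-5)² = 25)
-204356/(-149951) - 153320/T(-84) = -204356/(-149951) - 153320/25 = -204356*(-1/149951) - 153320*1/25 = 204356/149951 - 30664/5 = -4597075684/749755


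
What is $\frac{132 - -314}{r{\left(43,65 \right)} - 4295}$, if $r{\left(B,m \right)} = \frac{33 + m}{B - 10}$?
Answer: $- \frac{14718}{141637} \approx -0.10391$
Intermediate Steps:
$r{\left(B,m \right)} = \frac{33 + m}{-10 + B}$
$\frac{132 - -314}{r{\left(43,65 \right)} - 4295} = \frac{132 - -314}{\frac{33 + 65}{-10 + 43} - 4295} = \frac{132 + \left(-313 + 627\right)}{\frac{1}{33} \cdot 98 - 4295} = \frac{132 + 314}{\frac{1}{33} \cdot 98 - 4295} = \frac{446}{\frac{98}{33} - 4295} = \frac{446}{- \frac{141637}{33}} = 446 \left(- \frac{33}{141637}\right) = - \frac{14718}{141637}$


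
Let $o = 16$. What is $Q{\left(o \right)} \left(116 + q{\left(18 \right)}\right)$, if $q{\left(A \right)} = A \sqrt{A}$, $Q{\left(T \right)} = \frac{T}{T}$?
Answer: $116 + 54 \sqrt{2} \approx 192.37$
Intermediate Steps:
$Q{\left(T \right)} = 1$
$q{\left(A \right)} = A^{\frac{3}{2}}$
$Q{\left(o \right)} \left(116 + q{\left(18 \right)}\right) = 1 \left(116 + 18^{\frac{3}{2}}\right) = 1 \left(116 + 54 \sqrt{2}\right) = 116 + 54 \sqrt{2}$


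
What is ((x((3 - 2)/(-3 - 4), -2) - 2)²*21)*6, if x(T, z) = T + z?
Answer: 15138/7 ≈ 2162.6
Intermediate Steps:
((x((3 - 2)/(-3 - 4), -2) - 2)²*21)*6 = ((((3 - 2)/(-3 - 4) - 2) - 2)²*21)*6 = (((1/(-7) - 2) - 2)²*21)*6 = (((1*(-⅐) - 2) - 2)²*21)*6 = (((-⅐ - 2) - 2)²*21)*6 = ((-15/7 - 2)²*21)*6 = ((-29/7)²*21)*6 = ((841/49)*21)*6 = (2523/7)*6 = 15138/7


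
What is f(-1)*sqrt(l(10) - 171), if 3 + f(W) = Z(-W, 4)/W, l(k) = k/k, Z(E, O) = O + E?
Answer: -8*I*sqrt(170) ≈ -104.31*I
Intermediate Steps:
Z(E, O) = E + O
l(k) = 1
f(W) = -3 + (4 - W)/W (f(W) = -3 + (-W + 4)/W = -3 + (4 - W)/W)
f(-1)*sqrt(l(10) - 171) = (-4 + 4/(-1))*sqrt(1 - 171) = (-4 + 4*(-1))*sqrt(-170) = (-4 - 4)*(I*sqrt(170)) = -8*I*sqrt(170)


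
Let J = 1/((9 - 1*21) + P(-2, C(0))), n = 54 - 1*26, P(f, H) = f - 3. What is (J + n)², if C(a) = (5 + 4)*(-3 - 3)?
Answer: 225625/289 ≈ 780.71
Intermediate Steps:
C(a) = -54 (C(a) = 9*(-6) = -54)
P(f, H) = -3 + f
n = 28 (n = 54 - 26 = 28)
J = -1/17 (J = 1/((9 - 1*21) + (-3 - 2)) = 1/((9 - 21) - 5) = 1/(-12 - 5) = 1/(-17) = -1/17 ≈ -0.058824)
(J + n)² = (-1/17 + 28)² = (475/17)² = 225625/289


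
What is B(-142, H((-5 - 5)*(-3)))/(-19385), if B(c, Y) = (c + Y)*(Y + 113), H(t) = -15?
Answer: 15386/19385 ≈ 0.79371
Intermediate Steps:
B(c, Y) = (113 + Y)*(Y + c) (B(c, Y) = (Y + c)*(113 + Y) = (113 + Y)*(Y + c))
B(-142, H((-5 - 5)*(-3)))/(-19385) = ((-15)**2 + 113*(-15) + 113*(-142) - 15*(-142))/(-19385) = (225 - 1695 - 16046 + 2130)*(-1/19385) = -15386*(-1/19385) = 15386/19385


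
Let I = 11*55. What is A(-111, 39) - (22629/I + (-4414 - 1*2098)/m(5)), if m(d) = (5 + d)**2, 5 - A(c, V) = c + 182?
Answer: -115807/3025 ≈ -38.283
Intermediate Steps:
A(c, V) = -177 - c (A(c, V) = 5 - (c + 182) = 5 - (182 + c) = 5 + (-182 - c) = -177 - c)
I = 605
A(-111, 39) - (22629/I + (-4414 - 1*2098)/m(5)) = (-177 - 1*(-111)) - (22629/605 + (-4414 - 1*2098)/((5 + 5)**2)) = (-177 + 111) - (22629*(1/605) + (-4414 - 2098)/(10**2)) = -66 - (22629/605 - 6512/100) = -66 - (22629/605 - 6512*1/100) = -66 - (22629/605 - 1628/25) = -66 - 1*(-83843/3025) = -66 + 83843/3025 = -115807/3025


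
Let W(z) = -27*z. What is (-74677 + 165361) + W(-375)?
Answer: 100809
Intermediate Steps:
(-74677 + 165361) + W(-375) = (-74677 + 165361) - 27*(-375) = 90684 + 10125 = 100809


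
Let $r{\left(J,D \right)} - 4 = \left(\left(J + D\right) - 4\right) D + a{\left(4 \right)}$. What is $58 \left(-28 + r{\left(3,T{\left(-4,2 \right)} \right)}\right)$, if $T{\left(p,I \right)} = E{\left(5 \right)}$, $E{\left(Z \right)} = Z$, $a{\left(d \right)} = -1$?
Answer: $-290$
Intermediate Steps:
$T{\left(p,I \right)} = 5$
$r{\left(J,D \right)} = 3 + D \left(-4 + D + J\right)$ ($r{\left(J,D \right)} = 4 + \left(\left(\left(J + D\right) - 4\right) D - 1\right) = 4 + \left(\left(\left(D + J\right) - 4\right) D - 1\right) = 4 + \left(\left(-4 + D + J\right) D - 1\right) = 4 + \left(D \left(-4 + D + J\right) - 1\right) = 4 + \left(-1 + D \left(-4 + D + J\right)\right) = 3 + D \left(-4 + D + J\right)$)
$58 \left(-28 + r{\left(3,T{\left(-4,2 \right)} \right)}\right) = 58 \left(-28 + \left(3 + 5^{2} - 20 + 5 \cdot 3\right)\right) = 58 \left(-28 + \left(3 + 25 - 20 + 15\right)\right) = 58 \left(-28 + 23\right) = 58 \left(-5\right) = -290$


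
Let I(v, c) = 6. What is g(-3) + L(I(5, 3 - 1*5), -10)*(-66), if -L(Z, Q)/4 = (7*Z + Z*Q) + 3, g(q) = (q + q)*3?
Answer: -3978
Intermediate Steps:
g(q) = 6*q (g(q) = (2*q)*3 = 6*q)
L(Z, Q) = -12 - 28*Z - 4*Q*Z (L(Z, Q) = -4*((7*Z + Z*Q) + 3) = -4*((7*Z + Q*Z) + 3) = -4*(3 + 7*Z + Q*Z) = -12 - 28*Z - 4*Q*Z)
g(-3) + L(I(5, 3 - 1*5), -10)*(-66) = 6*(-3) + (-12 - 28*6 - 4*(-10)*6)*(-66) = -18 + (-12 - 168 + 240)*(-66) = -18 + 60*(-66) = -18 - 3960 = -3978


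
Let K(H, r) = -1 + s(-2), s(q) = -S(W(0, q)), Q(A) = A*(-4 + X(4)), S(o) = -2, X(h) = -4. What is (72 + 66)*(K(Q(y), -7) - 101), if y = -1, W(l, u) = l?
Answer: -13800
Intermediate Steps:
Q(A) = -8*A (Q(A) = A*(-4 - 4) = A*(-8) = -8*A)
s(q) = 2 (s(q) = -1*(-2) = 2)
K(H, r) = 1 (K(H, r) = -1 + 2 = 1)
(72 + 66)*(K(Q(y), -7) - 101) = (72 + 66)*(1 - 101) = 138*(-100) = -13800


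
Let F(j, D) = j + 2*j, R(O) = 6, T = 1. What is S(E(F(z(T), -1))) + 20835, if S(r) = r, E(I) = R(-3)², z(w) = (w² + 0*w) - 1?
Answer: 20871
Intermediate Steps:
z(w) = -1 + w² (z(w) = (w² + 0) - 1 = w² - 1 = -1 + w²)
F(j, D) = 3*j
E(I) = 36 (E(I) = 6² = 36)
S(E(F(z(T), -1))) + 20835 = 36 + 20835 = 20871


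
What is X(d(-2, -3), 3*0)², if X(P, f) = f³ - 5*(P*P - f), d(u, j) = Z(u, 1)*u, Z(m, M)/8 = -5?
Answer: 1024000000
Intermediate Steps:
Z(m, M) = -40 (Z(m, M) = 8*(-5) = -40)
d(u, j) = -40*u
X(P, f) = f³ - 5*P² + 5*f (X(P, f) = f³ - 5*(P² - f) = f³ + (-5*P² + 5*f) = f³ - 5*P² + 5*f)
X(d(-2, -3), 3*0)² = ((3*0)³ - 5*(-40*(-2))² + 5*(3*0))² = (0³ - 5*80² + 5*0)² = (0 - 5*6400 + 0)² = (0 - 32000 + 0)² = (-32000)² = 1024000000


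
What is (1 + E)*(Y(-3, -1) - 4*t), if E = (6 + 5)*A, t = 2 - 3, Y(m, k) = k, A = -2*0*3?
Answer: 3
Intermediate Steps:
A = 0 (A = 0*3 = 0)
t = -1
E = 0 (E = (6 + 5)*0 = 11*0 = 0)
(1 + E)*(Y(-3, -1) - 4*t) = (1 + 0)*(-1 - 4*(-1)) = 1*(-1 + 4) = 1*3 = 3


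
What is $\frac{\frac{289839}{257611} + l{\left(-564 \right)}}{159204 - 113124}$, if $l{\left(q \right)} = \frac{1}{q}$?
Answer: $\frac{32642317}{1339016638464} \approx 2.4378 \cdot 10^{-5}$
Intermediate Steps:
$\frac{\frac{289839}{257611} + l{\left(-564 \right)}}{159204 - 113124} = \frac{\frac{289839}{257611} + \frac{1}{-564}}{159204 - 113124} = \frac{289839 \cdot \frac{1}{257611} - \frac{1}{564}}{46080} = \left(\frac{289839}{257611} - \frac{1}{564}\right) \frac{1}{46080} = \frac{163211585}{145292604} \cdot \frac{1}{46080} = \frac{32642317}{1339016638464}$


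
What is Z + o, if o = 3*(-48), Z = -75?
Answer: -219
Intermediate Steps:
o = -144
Z + o = -75 - 144 = -219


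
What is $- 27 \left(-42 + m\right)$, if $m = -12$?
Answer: $1458$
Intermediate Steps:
$- 27 \left(-42 + m\right) = - 27 \left(-42 - 12\right) = \left(-27\right) \left(-54\right) = 1458$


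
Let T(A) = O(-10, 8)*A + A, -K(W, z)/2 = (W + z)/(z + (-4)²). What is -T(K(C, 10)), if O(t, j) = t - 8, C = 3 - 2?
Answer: -187/13 ≈ -14.385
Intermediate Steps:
C = 1
O(t, j) = -8 + t
K(W, z) = -2*(W + z)/(16 + z) (K(W, z) = -2*(W + z)/(z + (-4)²) = -2*(W + z)/(z + 16) = -2*(W + z)/(16 + z))
T(A) = -17*A (T(A) = (-8 - 10)*A + A = -18*A + A = -17*A)
-T(K(C, 10)) = -(-17)*2*(-1*1 - 1*10)/(16 + 10) = -(-17)*2*(-1 - 10)/26 = -(-17)*2*(1/26)*(-11) = -(-17)*(-11)/13 = -1*187/13 = -187/13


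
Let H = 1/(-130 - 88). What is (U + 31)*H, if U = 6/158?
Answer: -1226/8611 ≈ -0.14238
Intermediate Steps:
U = 3/79 (U = 6*(1/158) = 3/79 ≈ 0.037975)
H = -1/218 (H = 1/(-218) = -1/218 ≈ -0.0045872)
(U + 31)*H = (3/79 + 31)*(-1/218) = (2452/79)*(-1/218) = -1226/8611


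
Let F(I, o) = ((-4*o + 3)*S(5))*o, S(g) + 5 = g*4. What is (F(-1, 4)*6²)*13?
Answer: -365040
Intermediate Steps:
S(g) = -5 + 4*g (S(g) = -5 + g*4 = -5 + 4*g)
F(I, o) = o*(45 - 60*o) (F(I, o) = ((-4*o + 3)*(-5 + 4*5))*o = ((3 - 4*o)*(-5 + 20))*o = ((3 - 4*o)*15)*o = (45 - 60*o)*o = o*(45 - 60*o))
(F(-1, 4)*6²)*13 = ((15*4*(3 - 4*4))*6²)*13 = ((15*4*(3 - 16))*36)*13 = ((15*4*(-13))*36)*13 = -780*36*13 = -28080*13 = -365040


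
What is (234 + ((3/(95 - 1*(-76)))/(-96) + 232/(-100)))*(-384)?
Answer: -126775196/1425 ≈ -88965.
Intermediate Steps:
(234 + ((3/(95 - 1*(-76)))/(-96) + 232/(-100)))*(-384) = (234 + ((3/(95 + 76))*(-1/96) + 232*(-1/100)))*(-384) = (234 + ((3/171)*(-1/96) - 58/25))*(-384) = (234 + ((3*(1/171))*(-1/96) - 58/25))*(-384) = (234 + ((1/57)*(-1/96) - 58/25))*(-384) = (234 + (-1/5472 - 58/25))*(-384) = (234 - 317401/136800)*(-384) = (31693799/136800)*(-384) = -126775196/1425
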